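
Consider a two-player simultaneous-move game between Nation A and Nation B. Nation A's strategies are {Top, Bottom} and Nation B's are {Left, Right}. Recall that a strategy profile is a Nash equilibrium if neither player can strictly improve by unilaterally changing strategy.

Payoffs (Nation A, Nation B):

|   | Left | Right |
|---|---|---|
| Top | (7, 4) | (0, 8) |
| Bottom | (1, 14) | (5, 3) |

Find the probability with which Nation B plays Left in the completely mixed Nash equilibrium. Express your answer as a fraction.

Let y be the probability that Nation B plays Left. In a completely mixed equilibrium, Nation A must be indifferent between Top and Bottom.
Nation A's expected payoff from Top is 7y; from Bottom it is y + 5(1−y).
Setting these equal: 7y = −4y + 5, so y = 5/11.

5/11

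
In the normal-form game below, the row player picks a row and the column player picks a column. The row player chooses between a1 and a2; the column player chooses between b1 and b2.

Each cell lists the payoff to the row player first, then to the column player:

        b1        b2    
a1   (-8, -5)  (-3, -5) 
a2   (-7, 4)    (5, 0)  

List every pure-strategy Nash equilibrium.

(a2, b1)

(a1, b1): the row player prefers a2 (-7 > -8) — not an equilibrium.
(a1, b2): the row player prefers a2 (5 > -3) — not an equilibrium.
(a2, b1): the row player gets -7 ≥ -8 from a1, and the column player gets 4 ≥ 0 from b2 — Nash equilibrium.
(a2, b2): the column player prefers b1 (4 > 0) — not an equilibrium.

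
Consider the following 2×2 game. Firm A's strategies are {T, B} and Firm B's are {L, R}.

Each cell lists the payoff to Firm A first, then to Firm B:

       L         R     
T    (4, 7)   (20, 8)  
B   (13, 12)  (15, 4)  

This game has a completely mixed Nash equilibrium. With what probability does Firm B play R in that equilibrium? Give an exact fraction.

9/14

Let y be the probability that Firm B plays L. In a completely mixed equilibrium, Firm A must be indifferent between T and B.
Firm A's expected payoff from T is 4y + 20(1−y); from B it is 13y + 15(1−y).
Setting these equal: −16y + 20 = −2y + 15, so y = 5/14.
Therefore Firm B plays R with probability 1 − 5/14 = 9/14.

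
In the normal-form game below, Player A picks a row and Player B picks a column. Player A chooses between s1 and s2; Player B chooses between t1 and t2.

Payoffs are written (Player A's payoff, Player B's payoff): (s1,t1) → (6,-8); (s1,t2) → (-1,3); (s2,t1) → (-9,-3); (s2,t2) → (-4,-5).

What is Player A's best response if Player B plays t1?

Against t1, Player A earns 6 from s1 and -9 from s2.
So s1 is the best response.

s1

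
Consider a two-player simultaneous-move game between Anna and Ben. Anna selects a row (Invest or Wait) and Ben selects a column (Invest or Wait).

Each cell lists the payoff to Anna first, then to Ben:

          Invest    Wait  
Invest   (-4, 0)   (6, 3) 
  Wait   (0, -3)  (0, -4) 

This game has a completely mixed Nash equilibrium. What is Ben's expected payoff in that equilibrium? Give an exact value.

-9/4

First find x, the probability Anna plays Invest, from Ben's indifference between Invest and Wait: −3(1−x) = 3x − 4(1−x), giving x = 1/4.
Since Ben is indifferent in equilibrium, Ben's expected payoff equals the payoff from either column against (1/4, 3/4). Using Invest: −3(3/4) = -9/4.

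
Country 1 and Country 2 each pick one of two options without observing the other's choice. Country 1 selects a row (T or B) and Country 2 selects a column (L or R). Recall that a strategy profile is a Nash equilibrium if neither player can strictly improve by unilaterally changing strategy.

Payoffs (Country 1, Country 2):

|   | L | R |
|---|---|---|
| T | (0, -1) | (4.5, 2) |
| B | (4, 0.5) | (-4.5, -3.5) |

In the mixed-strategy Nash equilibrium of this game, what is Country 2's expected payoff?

-5/14

First find p, the probability Country 1 plays T, from Country 2's indifference between L and R: −p + 0.5(1−p) = 2p − 3.5(1−p), giving p = 4/7.
Since Country 2 is indifferent in equilibrium, Country 2's expected payoff equals the payoff from either column against (4/7, 3/7). Using L: −(4/7) + 0.5(3/7) = -5/14.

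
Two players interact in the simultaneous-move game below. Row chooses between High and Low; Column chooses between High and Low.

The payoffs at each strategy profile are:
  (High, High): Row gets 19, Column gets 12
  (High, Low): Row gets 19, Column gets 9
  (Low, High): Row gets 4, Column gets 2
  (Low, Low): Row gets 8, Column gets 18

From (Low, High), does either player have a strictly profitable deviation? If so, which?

Both

Row at (Low, High) earns 4; deviating to High yields 19 — a strict improvement.
Column earns 2; deviating to Low yields 18 — a strict improvement.
Both Row and Column have strictly profitable deviations.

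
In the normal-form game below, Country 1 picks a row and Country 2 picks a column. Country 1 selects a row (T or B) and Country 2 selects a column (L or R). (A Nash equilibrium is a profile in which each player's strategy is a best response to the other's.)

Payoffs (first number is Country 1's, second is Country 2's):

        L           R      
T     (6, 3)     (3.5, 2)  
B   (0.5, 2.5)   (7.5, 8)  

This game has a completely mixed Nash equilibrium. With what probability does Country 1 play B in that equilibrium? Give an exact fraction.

Let x be the probability that Country 1 plays T. In a completely mixed equilibrium, Country 2 must be indifferent between L and R.
Country 2's expected payoff from L is 3x + 2.5(1−x); from R it is 2x + 8(1−x).
Setting these equal: 0.5x + 2.5 = −6x + 8, so x = 11/13.
Therefore Country 1 plays B with probability 1 − 11/13 = 2/13.

2/13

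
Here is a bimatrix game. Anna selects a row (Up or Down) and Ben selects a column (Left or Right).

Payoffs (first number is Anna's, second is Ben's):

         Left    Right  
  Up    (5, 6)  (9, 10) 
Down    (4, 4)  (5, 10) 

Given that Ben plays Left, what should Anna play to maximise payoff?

Up

Against Left, Anna earns 5 from Up and 4 from Down.
So Up is the best response.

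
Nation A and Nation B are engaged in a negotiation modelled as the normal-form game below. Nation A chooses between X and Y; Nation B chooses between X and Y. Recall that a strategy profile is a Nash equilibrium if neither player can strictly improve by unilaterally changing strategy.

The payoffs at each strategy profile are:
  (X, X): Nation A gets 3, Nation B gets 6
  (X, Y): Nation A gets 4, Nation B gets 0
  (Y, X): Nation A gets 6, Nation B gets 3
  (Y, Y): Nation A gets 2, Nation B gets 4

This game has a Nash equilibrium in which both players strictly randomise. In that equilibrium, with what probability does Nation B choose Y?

3/5

Let c be the probability that Nation B plays X. In a completely mixed equilibrium, Nation A must be indifferent between X and Y.
Nation A's expected payoff from X is 3c + 4(1−c); from Y it is 6c + 2(1−c).
Setting these equal: −c + 4 = 4c + 2, so c = 2/5.
Therefore Nation B plays Y with probability 1 − 2/5 = 3/5.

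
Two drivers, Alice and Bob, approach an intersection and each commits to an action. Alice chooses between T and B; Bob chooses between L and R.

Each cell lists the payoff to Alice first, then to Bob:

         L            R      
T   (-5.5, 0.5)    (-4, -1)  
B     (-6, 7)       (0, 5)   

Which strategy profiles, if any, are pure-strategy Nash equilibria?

(T, L): Alice gets -5.5 ≥ -6 from B, and Bob gets 0.5 ≥ -1 from R — Nash equilibrium.
(T, R): Alice prefers B (0 > -4); Bob prefers L (0.5 > -1) — not an equilibrium.
(B, L): Alice prefers T (-5.5 > -6) — not an equilibrium.
(B, R): Bob prefers L (7 > 5) — not an equilibrium.

(T, L)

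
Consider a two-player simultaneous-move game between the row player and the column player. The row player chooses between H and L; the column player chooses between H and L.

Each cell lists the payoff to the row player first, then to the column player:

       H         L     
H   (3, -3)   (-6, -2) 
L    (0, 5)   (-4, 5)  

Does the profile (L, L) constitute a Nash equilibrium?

Yes

At (L, L), the row player earns -4; switching to H would give -6, so the row player has no profitable deviation.
The column player earns 5; switching to H would give 5, so the column player has no profitable deviation.
Neither player can gain by a unilateral deviation, so this profile is a Nash equilibrium.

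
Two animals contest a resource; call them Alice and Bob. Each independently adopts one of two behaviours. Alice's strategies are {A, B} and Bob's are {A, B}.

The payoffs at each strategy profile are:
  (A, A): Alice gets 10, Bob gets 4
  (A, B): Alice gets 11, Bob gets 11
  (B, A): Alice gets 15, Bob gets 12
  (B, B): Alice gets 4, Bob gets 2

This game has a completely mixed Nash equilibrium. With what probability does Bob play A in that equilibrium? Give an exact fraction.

7/12

Let q be the probability that Bob plays A. In a completely mixed equilibrium, Alice must be indifferent between A and B.
Alice's expected payoff from A is 10q + 11(1−q); from B it is 15q + 4(1−q).
Setting these equal: −q + 11 = 11q + 4, so q = 7/12.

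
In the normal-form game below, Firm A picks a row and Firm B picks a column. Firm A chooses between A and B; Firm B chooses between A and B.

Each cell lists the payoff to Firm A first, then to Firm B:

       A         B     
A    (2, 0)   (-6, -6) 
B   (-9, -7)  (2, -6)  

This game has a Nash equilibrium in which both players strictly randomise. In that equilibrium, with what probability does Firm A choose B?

6/7

Let r be the probability that Firm A plays A. In a completely mixed equilibrium, Firm B must be indifferent between A and B.
Firm B's expected payoff from A is −7(1−r); from B it is −6r − 6(1−r).
Setting these equal: 7r − 7 = -6, so r = 1/7.
Therefore Firm A plays B with probability 1 − 1/7 = 6/7.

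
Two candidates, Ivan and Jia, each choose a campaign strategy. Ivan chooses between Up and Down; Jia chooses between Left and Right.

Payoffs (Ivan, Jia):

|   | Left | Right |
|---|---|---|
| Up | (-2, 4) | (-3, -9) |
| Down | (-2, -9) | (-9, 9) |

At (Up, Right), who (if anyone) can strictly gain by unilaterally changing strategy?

Jia

Ivan at (Up, Right) earns -3; deviating to Down yields -9 — not better.
Jia earns -9; deviating to Left yields 4 — a strict improvement.
Only Jia has a strictly profitable deviation.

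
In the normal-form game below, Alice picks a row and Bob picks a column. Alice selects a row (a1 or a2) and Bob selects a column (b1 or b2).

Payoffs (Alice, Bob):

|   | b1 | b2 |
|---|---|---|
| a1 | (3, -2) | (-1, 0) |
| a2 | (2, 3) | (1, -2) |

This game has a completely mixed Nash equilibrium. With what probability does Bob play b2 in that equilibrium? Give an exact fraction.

Let y be the probability that Bob plays b1. In a completely mixed equilibrium, Alice must be indifferent between a1 and a2.
Alice's expected payoff from a1 is 3y − (1−y); from a2 it is 2y + (1−y).
Setting these equal: 4y − 1 = y + 1, so y = 2/3.
Therefore Bob plays b2 with probability 1 − 2/3 = 1/3.

1/3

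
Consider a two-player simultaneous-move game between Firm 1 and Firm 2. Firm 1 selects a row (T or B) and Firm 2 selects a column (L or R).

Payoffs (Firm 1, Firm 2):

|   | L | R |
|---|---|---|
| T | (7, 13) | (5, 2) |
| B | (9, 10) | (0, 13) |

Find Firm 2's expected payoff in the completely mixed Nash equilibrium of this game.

149/14

First find p, the probability Firm 1 plays T, from Firm 2's indifference between L and R: 13p + 10(1−p) = 2p + 13(1−p), giving p = 3/14.
Since Firm 2 is indifferent in equilibrium, Firm 2's expected payoff equals the payoff from either column against (3/14, 11/14). Using L: 13(3/14) + 10(11/14) = 149/14.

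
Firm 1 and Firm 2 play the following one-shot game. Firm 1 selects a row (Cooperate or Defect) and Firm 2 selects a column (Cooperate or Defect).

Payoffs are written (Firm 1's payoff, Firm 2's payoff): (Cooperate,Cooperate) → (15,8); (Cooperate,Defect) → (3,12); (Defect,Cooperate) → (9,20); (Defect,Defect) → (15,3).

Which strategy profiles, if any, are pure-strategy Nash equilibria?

(Cooperate, Cooperate): Firm 2 prefers Defect (12 > 8) — not an equilibrium.
(Cooperate, Defect): Firm 1 prefers Defect (15 > 3) — not an equilibrium.
(Defect, Cooperate): Firm 1 prefers Cooperate (15 > 9) — not an equilibrium.
(Defect, Defect): Firm 2 prefers Cooperate (20 > 3) — not an equilibrium.

none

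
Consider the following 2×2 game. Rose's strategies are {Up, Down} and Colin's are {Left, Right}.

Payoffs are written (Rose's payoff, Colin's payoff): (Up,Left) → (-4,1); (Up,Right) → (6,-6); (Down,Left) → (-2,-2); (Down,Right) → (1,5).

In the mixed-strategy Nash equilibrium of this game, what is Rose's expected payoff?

-8/7

First find y, the probability Colin plays Left, from Rose's indifference between Up and Down: −4y + 6(1−y) = −2y + (1−y), giving y = 5/7.
Since Rose is indifferent in equilibrium, Rose's expected payoff equals the payoff from either row against (5/7, 2/7). Using Up: −4(5/7) + 6(2/7) = -8/7.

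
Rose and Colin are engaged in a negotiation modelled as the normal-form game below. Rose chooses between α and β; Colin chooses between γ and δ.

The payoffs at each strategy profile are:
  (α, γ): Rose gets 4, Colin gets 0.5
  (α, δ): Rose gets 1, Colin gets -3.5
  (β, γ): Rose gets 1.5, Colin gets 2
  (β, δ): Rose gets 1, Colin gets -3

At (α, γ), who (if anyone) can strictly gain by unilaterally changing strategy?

Neither

Rose at (α, γ) earns 4; deviating to β yields 1.5 — not better.
Colin earns 0.5; deviating to δ yields -3.5 — not better.
Neither player can strictly improve; the profile is a Nash equilibrium.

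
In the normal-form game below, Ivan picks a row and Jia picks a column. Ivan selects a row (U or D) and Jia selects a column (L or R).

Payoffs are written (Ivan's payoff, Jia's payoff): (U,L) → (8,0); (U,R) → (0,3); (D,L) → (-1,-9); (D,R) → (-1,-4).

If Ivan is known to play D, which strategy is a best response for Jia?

Against D, Jia earns -9 from L and -4 from R.
So R is the best response.

R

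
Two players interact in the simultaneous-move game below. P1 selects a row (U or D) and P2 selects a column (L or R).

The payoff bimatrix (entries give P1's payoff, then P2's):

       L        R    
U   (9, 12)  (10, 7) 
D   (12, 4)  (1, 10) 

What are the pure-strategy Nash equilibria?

none

(U, L): P1 prefers D (12 > 9) — not an equilibrium.
(U, R): P2 prefers L (12 > 7) — not an equilibrium.
(D, L): P2 prefers R (10 > 4) — not an equilibrium.
(D, R): P1 prefers U (10 > 1) — not an equilibrium.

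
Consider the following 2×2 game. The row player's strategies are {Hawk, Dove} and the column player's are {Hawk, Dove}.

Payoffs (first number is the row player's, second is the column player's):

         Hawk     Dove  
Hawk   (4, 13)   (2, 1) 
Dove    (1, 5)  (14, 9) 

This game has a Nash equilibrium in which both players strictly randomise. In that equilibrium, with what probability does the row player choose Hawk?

Let p be the probability that the row player plays Hawk. In a completely mixed equilibrium, the column player must be indifferent between Hawk and Dove.
The column player's expected payoff from Hawk is 13p + 5(1−p); from Dove it is p + 9(1−p).
Setting these equal: 8p + 5 = −8p + 9, so p = 1/4.

1/4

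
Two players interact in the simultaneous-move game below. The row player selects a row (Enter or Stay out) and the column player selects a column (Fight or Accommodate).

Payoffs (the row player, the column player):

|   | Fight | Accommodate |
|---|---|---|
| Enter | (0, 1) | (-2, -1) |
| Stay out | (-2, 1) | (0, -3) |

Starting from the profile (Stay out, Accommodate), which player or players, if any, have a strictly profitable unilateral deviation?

The column player

The row player at (Stay out, Accommodate) earns 0; deviating to Enter yields -2 — not better.
The column player earns -3; deviating to Fight yields 1 — a strict improvement.
Only the column player has a strictly profitable deviation.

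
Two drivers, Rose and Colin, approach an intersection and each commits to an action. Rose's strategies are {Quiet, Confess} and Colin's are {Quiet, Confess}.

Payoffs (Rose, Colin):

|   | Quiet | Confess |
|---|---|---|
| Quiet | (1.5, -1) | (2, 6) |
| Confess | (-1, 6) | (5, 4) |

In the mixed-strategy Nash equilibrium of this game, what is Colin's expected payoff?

First find p, the probability Rose plays Quiet, from Colin's indifference between Quiet and Confess: −p + 6(1−p) = 6p + 4(1−p), giving p = 2/9.
Since Colin is indifferent in equilibrium, Colin's expected payoff equals the payoff from either column against (2/9, 7/9). Using Quiet: −(2/9) + 6(7/9) = 40/9.

40/9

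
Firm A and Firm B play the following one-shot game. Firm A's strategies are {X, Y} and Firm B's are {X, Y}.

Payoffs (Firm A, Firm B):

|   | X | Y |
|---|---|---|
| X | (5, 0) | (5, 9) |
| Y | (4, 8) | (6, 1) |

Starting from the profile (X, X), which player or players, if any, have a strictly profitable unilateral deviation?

Firm B

Firm A at (X, X) earns 5; deviating to Y yields 4 — not better.
Firm B earns 0; deviating to Y yields 9 — a strict improvement.
Only Firm B has a strictly profitable deviation.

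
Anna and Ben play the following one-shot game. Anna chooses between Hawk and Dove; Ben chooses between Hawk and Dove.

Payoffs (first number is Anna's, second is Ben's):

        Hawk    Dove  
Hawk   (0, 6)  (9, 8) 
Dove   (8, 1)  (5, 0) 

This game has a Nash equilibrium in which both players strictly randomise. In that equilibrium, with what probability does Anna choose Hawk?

1/3

Let r be the probability that Anna plays Hawk. In a completely mixed equilibrium, Ben must be indifferent between Hawk and Dove.
Ben's expected payoff from Hawk is 6r + (1−r); from Dove it is 8r.
Setting these equal: 5r + 1 = 8r, so r = 1/3.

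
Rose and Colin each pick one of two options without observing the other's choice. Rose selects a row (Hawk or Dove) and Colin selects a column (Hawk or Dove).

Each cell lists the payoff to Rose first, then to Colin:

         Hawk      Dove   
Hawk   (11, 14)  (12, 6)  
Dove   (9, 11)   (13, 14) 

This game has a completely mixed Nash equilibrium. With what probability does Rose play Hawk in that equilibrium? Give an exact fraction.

3/11

Let r be the probability that Rose plays Hawk. In a completely mixed equilibrium, Colin must be indifferent between Hawk and Dove.
Colin's expected payoff from Hawk is 14r + 11(1−r); from Dove it is 6r + 14(1−r).
Setting these equal: 3r + 11 = −8r + 14, so r = 3/11.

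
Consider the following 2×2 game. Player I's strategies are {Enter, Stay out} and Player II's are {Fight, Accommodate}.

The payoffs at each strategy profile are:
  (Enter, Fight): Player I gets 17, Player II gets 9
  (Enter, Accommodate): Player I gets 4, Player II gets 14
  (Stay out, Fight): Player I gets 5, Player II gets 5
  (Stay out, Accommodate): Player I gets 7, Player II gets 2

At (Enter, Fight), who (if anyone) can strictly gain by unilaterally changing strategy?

Player II

Player I at (Enter, Fight) earns 17; deviating to Stay out yields 5 — not better.
Player II earns 9; deviating to Accommodate yields 14 — a strict improvement.
Only Player II has a strictly profitable deviation.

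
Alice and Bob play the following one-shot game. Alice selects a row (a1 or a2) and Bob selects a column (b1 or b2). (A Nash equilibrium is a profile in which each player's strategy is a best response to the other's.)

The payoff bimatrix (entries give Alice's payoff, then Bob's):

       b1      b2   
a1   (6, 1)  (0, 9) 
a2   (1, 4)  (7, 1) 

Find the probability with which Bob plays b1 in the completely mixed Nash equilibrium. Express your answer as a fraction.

Let y be the probability that Bob plays b1. In a completely mixed equilibrium, Alice must be indifferent between a1 and a2.
Alice's expected payoff from a1 is 6y; from a2 it is y + 7(1−y).
Setting these equal: 6y = −6y + 7, so y = 7/12.

7/12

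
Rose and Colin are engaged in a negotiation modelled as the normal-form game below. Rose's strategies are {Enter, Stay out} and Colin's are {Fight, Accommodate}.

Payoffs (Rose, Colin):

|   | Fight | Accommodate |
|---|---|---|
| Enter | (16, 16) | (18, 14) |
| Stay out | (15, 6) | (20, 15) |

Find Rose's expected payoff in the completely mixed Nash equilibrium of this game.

First find y, the probability Colin plays Fight, from Rose's indifference between Enter and Stay out: 16y + 18(1−y) = 15y + 20(1−y), giving y = 2/3.
Since Rose is indifferent in equilibrium, Rose's expected payoff equals the payoff from either row against (2/3, 1/3). Using Enter: 16(2/3) + 18(1/3) = 50/3.

50/3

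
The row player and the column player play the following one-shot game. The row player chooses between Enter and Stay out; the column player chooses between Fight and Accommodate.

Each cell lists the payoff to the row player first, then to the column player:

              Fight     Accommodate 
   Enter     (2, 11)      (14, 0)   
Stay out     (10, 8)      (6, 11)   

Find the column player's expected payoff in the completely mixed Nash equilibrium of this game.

121/14

First find x, the probability the row player plays Enter, from the column player's indifference between Fight and Accommodate: 11x + 8(1−x) = 11(1−x), giving x = 3/14.
Since the column player is indifferent in equilibrium, the column player's expected payoff equals the payoff from either column against (3/14, 11/14). Using Fight: 11(3/14) + 8(11/14) = 121/14.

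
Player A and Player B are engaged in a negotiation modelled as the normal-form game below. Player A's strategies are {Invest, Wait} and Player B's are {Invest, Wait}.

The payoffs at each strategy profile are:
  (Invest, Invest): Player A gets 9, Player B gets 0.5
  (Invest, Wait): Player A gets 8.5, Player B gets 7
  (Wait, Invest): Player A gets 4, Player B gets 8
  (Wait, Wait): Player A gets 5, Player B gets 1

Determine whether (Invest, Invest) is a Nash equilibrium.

No

At (Invest, Invest), Player A earns 9; switching to Wait would give 4, so Player A has no profitable deviation.
Player B earns 0.5; switching to Wait would give 7, so Player B would deviate.
Since at least one player can profitably deviate, this is not a Nash equilibrium.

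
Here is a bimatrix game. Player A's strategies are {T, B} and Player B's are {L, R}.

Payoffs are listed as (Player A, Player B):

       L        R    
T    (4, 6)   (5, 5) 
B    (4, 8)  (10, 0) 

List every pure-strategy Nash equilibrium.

(T, L): Player A gets 4 ≥ 4 from B, and Player B gets 6 ≥ 5 from R — Nash equilibrium.
(T, R): Player A prefers B (10 > 5); Player B prefers L (6 > 5) — not an equilibrium.
(B, L): Player A gets 4 ≥ 4 from T, and Player B gets 8 ≥ 0 from R — Nash equilibrium.
(B, R): Player B prefers L (8 > 0) — not an equilibrium.

(T, L) and (B, L)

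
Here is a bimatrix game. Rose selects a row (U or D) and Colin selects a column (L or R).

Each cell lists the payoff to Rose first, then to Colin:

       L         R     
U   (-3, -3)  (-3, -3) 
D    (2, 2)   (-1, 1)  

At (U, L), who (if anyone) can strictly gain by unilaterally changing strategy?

Rose at (U, L) earns -3; deviating to D yields 2 — a strict improvement.
Colin earns -3; deviating to R yields -3 — not better.
Only Rose has a strictly profitable deviation.

Rose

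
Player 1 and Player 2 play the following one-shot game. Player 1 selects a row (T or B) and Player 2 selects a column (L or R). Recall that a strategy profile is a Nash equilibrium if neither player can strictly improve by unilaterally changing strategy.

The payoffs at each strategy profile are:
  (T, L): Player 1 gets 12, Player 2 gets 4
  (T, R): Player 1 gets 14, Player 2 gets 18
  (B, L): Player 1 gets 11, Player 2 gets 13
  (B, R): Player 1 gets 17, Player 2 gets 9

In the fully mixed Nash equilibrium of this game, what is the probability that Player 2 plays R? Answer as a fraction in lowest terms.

1/4

Let q be the probability that Player 2 plays L. In a completely mixed equilibrium, Player 1 must be indifferent between T and B.
Player 1's expected payoff from T is 12q + 14(1−q); from B it is 11q + 17(1−q).
Setting these equal: −2q + 14 = −6q + 17, so q = 3/4.
Therefore Player 2 plays R with probability 1 − 3/4 = 1/4.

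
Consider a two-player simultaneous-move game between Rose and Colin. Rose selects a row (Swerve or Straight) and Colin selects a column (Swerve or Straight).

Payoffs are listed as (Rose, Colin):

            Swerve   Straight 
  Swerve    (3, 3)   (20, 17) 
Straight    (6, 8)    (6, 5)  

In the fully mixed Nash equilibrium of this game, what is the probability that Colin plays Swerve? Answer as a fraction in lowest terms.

Let c be the probability that Colin plays Swerve. In a completely mixed equilibrium, Rose must be indifferent between Swerve and Straight.
Rose's expected payoff from Swerve is 3c + 20(1−c); from Straight it is 6c + 6(1−c).
Setting these equal: −17c + 20 = 6, so c = 14/17.

14/17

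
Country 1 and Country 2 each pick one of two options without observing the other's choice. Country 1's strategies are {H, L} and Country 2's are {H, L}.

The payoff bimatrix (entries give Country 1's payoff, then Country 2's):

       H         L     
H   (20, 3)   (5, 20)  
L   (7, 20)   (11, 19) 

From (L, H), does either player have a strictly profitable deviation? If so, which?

Country 1

Country 1 at (L, H) earns 7; deviating to H yields 20 — a strict improvement.
Country 2 earns 20; deviating to L yields 19 — not better.
Only Country 1 has a strictly profitable deviation.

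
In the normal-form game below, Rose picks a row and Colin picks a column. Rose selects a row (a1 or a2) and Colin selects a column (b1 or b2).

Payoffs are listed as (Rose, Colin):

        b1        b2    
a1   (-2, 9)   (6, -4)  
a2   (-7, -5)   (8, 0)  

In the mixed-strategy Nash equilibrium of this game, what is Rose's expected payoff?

26/7

First find q, the probability Colin plays b1, from Rose's indifference between a1 and a2: −2q + 6(1−q) = −7q + 8(1−q), giving q = 2/7.
Since Rose is indifferent in equilibrium, Rose's expected payoff equals the payoff from either row against (2/7, 5/7). Using a1: −2(2/7) + 6(5/7) = 26/7.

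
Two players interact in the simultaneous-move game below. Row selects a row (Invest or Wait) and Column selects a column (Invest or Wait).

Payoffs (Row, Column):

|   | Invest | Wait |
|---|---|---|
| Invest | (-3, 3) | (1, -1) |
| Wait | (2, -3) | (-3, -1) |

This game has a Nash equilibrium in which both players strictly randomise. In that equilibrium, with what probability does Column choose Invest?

4/9

Let c be the probability that Column plays Invest. In a completely mixed equilibrium, Row must be indifferent between Invest and Wait.
Row's expected payoff from Invest is −3c + (1−c); from Wait it is 2c − 3(1−c).
Setting these equal: −4c + 1 = 5c − 3, so c = 4/9.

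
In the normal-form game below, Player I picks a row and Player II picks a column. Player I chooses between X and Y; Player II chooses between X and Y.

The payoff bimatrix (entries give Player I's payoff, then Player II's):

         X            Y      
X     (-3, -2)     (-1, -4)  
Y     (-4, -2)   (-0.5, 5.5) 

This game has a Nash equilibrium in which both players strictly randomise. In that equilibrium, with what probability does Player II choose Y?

2/3

Let q be the probability that Player II plays X. In a completely mixed equilibrium, Player I must be indifferent between X and Y.
Player I's expected payoff from X is −3q − (1−q); from Y it is −4q − 0.5(1−q).
Setting these equal: −2q − 1 = −3.5q − 0.5, so q = 1/3.
Therefore Player II plays Y with probability 1 − 1/3 = 2/3.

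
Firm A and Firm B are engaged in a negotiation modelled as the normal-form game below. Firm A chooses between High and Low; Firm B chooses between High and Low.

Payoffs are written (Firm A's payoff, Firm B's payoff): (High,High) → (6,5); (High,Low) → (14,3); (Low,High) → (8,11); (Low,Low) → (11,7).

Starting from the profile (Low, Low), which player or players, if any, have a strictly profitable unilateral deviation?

Both

Firm A at (Low, Low) earns 11; deviating to High yields 14 — a strict improvement.
Firm B earns 7; deviating to High yields 11 — a strict improvement.
Both Firm A and Firm B have strictly profitable deviations.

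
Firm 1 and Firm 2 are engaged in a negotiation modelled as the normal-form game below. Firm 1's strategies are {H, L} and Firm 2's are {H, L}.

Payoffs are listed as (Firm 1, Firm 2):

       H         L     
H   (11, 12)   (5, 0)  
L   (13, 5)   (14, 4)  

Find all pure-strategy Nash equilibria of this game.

(H, H): Firm 1 prefers L (13 > 11) — not an equilibrium.
(H, L): Firm 1 prefers L (14 > 5); Firm 2 prefers H (12 > 0) — not an equilibrium.
(L, H): Firm 1 gets 13 ≥ 11 from H, and Firm 2 gets 5 ≥ 4 from L — Nash equilibrium.
(L, L): Firm 2 prefers H (5 > 4) — not an equilibrium.

(L, H)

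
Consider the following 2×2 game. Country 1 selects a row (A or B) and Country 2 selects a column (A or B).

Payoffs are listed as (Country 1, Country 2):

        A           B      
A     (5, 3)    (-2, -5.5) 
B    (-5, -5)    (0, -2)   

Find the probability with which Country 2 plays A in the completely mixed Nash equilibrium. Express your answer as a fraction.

1/6

Let y be the probability that Country 2 plays A. In a completely mixed equilibrium, Country 1 must be indifferent between A and B.
Country 1's expected payoff from A is 5y − 2(1−y); from B it is −5y.
Setting these equal: 7y − 2 = −5y, so y = 1/6.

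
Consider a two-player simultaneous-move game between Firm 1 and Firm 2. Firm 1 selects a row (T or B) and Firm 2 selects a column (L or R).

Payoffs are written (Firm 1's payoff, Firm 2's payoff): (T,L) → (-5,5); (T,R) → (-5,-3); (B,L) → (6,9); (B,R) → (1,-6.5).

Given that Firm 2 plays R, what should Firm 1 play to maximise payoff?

Against R, Firm 1 earns -5 from T and 1 from B.
So B is the best response.

B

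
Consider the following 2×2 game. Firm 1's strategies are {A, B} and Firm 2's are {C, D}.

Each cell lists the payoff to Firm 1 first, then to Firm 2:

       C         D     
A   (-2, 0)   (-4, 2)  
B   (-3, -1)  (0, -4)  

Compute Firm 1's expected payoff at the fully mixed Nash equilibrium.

-12/5

First find q, the probability Firm 2 plays C, from Firm 1's indifference between A and B: −2q − 4(1−q) = −3q, giving q = 4/5.
Since Firm 1 is indifferent in equilibrium, Firm 1's expected payoff equals the payoff from either row against (4/5, 1/5). Using A: −2(4/5) − 4(1/5) = -12/5.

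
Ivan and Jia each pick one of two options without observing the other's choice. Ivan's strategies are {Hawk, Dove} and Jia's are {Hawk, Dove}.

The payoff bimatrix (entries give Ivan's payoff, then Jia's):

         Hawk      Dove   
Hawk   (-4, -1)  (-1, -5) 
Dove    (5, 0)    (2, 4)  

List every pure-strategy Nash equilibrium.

(Dove, Dove)

(Hawk, Hawk): Ivan prefers Dove (5 > -4) — not an equilibrium.
(Hawk, Dove): Ivan prefers Dove (2 > -1); Jia prefers Hawk (-1 > -5) — not an equilibrium.
(Dove, Hawk): Jia prefers Dove (4 > 0) — not an equilibrium.
(Dove, Dove): Ivan gets 2 ≥ -1 from Hawk, and Jia gets 4 ≥ 0 from Hawk — Nash equilibrium.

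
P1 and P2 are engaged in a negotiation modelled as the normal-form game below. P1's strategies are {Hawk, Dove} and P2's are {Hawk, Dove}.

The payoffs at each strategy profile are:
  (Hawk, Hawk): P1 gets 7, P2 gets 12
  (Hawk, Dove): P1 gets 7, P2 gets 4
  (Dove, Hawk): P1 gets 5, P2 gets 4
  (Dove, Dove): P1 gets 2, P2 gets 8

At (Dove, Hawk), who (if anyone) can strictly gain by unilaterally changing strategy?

Both

P1 at (Dove, Hawk) earns 5; deviating to Hawk yields 7 — a strict improvement.
P2 earns 4; deviating to Dove yields 8 — a strict improvement.
Both P1 and P2 have strictly profitable deviations.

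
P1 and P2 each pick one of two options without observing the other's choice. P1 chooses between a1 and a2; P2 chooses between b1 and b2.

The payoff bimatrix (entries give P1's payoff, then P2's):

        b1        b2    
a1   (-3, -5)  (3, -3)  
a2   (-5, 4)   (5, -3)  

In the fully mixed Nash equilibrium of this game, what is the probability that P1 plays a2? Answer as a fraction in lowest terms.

Let p be the probability that P1 plays a1. In a completely mixed equilibrium, P2 must be indifferent between b1 and b2.
P2's expected payoff from b1 is −5p + 4(1−p); from b2 it is −3p − 3(1−p).
Setting these equal: −9p + 4 = -3, so p = 7/9.
Therefore P1 plays a2 with probability 1 − 7/9 = 2/9.

2/9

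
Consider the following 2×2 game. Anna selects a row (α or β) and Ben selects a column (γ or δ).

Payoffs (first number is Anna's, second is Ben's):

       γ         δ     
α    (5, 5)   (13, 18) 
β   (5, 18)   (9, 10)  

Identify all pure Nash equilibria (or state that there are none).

(α, δ) and (β, γ)

(α, γ): Ben prefers δ (18 > 5) — not an equilibrium.
(α, δ): Anna gets 13 ≥ 9 from β, and Ben gets 18 ≥ 5 from γ — Nash equilibrium.
(β, γ): Anna gets 5 ≥ 5 from α, and Ben gets 18 ≥ 10 from δ — Nash equilibrium.
(β, δ): Anna prefers α (13 > 9); Ben prefers γ (18 > 10) — not an equilibrium.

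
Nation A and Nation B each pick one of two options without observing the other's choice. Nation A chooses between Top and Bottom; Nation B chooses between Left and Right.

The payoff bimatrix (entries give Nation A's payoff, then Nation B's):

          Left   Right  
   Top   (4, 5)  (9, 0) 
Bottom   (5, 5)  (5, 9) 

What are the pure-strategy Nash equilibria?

none

(Top, Left): Nation A prefers Bottom (5 > 4) — not an equilibrium.
(Top, Right): Nation B prefers Left (5 > 0) — not an equilibrium.
(Bottom, Left): Nation B prefers Right (9 > 5) — not an equilibrium.
(Bottom, Right): Nation A prefers Top (9 > 5) — not an equilibrium.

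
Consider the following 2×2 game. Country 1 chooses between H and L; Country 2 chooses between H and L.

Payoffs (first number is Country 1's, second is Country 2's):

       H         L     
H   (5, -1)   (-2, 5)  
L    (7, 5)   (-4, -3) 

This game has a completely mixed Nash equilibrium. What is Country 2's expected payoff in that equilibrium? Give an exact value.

First find x, the probability Country 1 plays H, from Country 2's indifference between H and L: −x + 5(1−x) = 5x − 3(1−x), giving x = 4/7.
Since Country 2 is indifferent in equilibrium, Country 2's expected payoff equals the payoff from either column against (4/7, 3/7). Using H: −(4/7) + 5(3/7) = 11/7.

11/7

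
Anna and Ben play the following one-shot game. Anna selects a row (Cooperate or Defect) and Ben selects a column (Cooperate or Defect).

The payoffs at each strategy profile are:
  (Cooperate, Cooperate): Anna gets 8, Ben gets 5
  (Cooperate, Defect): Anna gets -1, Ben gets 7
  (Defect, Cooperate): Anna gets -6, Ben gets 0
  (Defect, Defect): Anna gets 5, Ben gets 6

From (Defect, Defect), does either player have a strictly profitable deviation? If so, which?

Anna at (Defect, Defect) earns 5; deviating to Cooperate yields -1 — not better.
Ben earns 6; deviating to Cooperate yields 0 — not better.
Neither player can strictly improve; the profile is a Nash equilibrium.

Neither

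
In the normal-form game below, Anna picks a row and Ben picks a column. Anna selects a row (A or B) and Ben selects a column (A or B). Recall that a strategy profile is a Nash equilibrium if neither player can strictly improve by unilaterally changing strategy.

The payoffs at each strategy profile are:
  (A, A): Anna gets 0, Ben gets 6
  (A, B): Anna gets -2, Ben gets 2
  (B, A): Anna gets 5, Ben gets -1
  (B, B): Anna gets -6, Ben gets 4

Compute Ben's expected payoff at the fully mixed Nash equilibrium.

First find x, the probability Anna plays A, from Ben's indifference between A and B: 6x − (1−x) = 2x + 4(1−x), giving x = 5/9.
Since Ben is indifferent in equilibrium, Ben's expected payoff equals the payoff from either column against (5/9, 4/9). Using A: 6(5/9) − (4/9) = 26/9.

26/9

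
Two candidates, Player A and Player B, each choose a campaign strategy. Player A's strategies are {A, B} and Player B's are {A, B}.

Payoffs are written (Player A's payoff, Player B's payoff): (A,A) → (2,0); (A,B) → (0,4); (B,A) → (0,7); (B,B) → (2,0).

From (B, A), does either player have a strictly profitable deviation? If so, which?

Player A

Player A at (B, A) earns 0; deviating to A yields 2 — a strict improvement.
Player B earns 7; deviating to B yields 0 — not better.
Only Player A has a strictly profitable deviation.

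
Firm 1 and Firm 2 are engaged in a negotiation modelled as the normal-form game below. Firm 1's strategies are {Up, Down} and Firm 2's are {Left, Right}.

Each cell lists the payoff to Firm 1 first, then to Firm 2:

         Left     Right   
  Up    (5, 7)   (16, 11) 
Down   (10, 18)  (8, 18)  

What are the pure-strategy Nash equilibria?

(Up, Left): Firm 1 prefers Down (10 > 5); Firm 2 prefers Right (11 > 7) — not an equilibrium.
(Up, Right): Firm 1 gets 16 ≥ 8 from Down, and Firm 2 gets 11 ≥ 7 from Left — Nash equilibrium.
(Down, Left): Firm 1 gets 10 ≥ 5 from Up, and Firm 2 gets 18 ≥ 18 from Right — Nash equilibrium.
(Down, Right): Firm 1 prefers Up (16 > 8) — not an equilibrium.

(Up, Right) and (Down, Left)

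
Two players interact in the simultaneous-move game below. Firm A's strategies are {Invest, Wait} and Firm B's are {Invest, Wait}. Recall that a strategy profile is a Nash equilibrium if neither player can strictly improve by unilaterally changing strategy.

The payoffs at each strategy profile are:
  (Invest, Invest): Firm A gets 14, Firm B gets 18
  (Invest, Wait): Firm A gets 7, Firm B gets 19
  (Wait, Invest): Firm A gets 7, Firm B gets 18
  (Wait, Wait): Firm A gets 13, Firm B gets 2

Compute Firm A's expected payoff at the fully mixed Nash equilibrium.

First find y, the probability Firm B plays Invest, from Firm A's indifference between Invest and Wait: 14y + 7(1−y) = 7y + 13(1−y), giving y = 6/13.
Since Firm A is indifferent in equilibrium, Firm A's expected payoff equals the payoff from either row against (6/13, 7/13). Using Invest: 14(6/13) + 7(7/13) = 133/13.

133/13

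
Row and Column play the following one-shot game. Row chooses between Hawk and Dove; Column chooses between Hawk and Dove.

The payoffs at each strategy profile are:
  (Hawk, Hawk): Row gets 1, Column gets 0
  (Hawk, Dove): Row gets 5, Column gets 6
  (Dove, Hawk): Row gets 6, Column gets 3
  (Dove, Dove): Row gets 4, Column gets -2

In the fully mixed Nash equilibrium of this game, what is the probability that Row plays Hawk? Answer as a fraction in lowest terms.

Let x be the probability that Row plays Hawk. In a completely mixed equilibrium, Column must be indifferent between Hawk and Dove.
Column's expected payoff from Hawk is 3(1−x); from Dove it is 6x − 2(1−x).
Setting these equal: −3x + 3 = 8x − 2, so x = 5/11.

5/11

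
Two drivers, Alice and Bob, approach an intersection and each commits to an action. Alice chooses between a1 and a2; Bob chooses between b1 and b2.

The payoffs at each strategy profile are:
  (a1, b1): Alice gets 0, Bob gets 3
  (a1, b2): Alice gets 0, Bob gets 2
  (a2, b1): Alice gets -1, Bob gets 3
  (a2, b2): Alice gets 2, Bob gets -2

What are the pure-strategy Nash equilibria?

(a1, b1)

(a1, b1): Alice gets 0 ≥ -1 from a2, and Bob gets 3 ≥ 2 from b2 — Nash equilibrium.
(a1, b2): Alice prefers a2 (2 > 0); Bob prefers b1 (3 > 2) — not an equilibrium.
(a2, b1): Alice prefers a1 (0 > -1) — not an equilibrium.
(a2, b2): Bob prefers b1 (3 > -2) — not an equilibrium.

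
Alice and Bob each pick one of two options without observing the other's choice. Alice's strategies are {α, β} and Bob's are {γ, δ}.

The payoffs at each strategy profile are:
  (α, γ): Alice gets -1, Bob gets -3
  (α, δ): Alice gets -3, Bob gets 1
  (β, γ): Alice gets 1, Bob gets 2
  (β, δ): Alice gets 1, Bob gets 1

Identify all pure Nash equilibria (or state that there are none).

(α, γ): Alice prefers β (1 > -1); Bob prefers δ (1 > -3) — not an equilibrium.
(α, δ): Alice prefers β (1 > -3) — not an equilibrium.
(β, γ): Alice gets 1 ≥ -1 from α, and Bob gets 2 ≥ 1 from δ — Nash equilibrium.
(β, δ): Bob prefers γ (2 > 1) — not an equilibrium.

(β, γ)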